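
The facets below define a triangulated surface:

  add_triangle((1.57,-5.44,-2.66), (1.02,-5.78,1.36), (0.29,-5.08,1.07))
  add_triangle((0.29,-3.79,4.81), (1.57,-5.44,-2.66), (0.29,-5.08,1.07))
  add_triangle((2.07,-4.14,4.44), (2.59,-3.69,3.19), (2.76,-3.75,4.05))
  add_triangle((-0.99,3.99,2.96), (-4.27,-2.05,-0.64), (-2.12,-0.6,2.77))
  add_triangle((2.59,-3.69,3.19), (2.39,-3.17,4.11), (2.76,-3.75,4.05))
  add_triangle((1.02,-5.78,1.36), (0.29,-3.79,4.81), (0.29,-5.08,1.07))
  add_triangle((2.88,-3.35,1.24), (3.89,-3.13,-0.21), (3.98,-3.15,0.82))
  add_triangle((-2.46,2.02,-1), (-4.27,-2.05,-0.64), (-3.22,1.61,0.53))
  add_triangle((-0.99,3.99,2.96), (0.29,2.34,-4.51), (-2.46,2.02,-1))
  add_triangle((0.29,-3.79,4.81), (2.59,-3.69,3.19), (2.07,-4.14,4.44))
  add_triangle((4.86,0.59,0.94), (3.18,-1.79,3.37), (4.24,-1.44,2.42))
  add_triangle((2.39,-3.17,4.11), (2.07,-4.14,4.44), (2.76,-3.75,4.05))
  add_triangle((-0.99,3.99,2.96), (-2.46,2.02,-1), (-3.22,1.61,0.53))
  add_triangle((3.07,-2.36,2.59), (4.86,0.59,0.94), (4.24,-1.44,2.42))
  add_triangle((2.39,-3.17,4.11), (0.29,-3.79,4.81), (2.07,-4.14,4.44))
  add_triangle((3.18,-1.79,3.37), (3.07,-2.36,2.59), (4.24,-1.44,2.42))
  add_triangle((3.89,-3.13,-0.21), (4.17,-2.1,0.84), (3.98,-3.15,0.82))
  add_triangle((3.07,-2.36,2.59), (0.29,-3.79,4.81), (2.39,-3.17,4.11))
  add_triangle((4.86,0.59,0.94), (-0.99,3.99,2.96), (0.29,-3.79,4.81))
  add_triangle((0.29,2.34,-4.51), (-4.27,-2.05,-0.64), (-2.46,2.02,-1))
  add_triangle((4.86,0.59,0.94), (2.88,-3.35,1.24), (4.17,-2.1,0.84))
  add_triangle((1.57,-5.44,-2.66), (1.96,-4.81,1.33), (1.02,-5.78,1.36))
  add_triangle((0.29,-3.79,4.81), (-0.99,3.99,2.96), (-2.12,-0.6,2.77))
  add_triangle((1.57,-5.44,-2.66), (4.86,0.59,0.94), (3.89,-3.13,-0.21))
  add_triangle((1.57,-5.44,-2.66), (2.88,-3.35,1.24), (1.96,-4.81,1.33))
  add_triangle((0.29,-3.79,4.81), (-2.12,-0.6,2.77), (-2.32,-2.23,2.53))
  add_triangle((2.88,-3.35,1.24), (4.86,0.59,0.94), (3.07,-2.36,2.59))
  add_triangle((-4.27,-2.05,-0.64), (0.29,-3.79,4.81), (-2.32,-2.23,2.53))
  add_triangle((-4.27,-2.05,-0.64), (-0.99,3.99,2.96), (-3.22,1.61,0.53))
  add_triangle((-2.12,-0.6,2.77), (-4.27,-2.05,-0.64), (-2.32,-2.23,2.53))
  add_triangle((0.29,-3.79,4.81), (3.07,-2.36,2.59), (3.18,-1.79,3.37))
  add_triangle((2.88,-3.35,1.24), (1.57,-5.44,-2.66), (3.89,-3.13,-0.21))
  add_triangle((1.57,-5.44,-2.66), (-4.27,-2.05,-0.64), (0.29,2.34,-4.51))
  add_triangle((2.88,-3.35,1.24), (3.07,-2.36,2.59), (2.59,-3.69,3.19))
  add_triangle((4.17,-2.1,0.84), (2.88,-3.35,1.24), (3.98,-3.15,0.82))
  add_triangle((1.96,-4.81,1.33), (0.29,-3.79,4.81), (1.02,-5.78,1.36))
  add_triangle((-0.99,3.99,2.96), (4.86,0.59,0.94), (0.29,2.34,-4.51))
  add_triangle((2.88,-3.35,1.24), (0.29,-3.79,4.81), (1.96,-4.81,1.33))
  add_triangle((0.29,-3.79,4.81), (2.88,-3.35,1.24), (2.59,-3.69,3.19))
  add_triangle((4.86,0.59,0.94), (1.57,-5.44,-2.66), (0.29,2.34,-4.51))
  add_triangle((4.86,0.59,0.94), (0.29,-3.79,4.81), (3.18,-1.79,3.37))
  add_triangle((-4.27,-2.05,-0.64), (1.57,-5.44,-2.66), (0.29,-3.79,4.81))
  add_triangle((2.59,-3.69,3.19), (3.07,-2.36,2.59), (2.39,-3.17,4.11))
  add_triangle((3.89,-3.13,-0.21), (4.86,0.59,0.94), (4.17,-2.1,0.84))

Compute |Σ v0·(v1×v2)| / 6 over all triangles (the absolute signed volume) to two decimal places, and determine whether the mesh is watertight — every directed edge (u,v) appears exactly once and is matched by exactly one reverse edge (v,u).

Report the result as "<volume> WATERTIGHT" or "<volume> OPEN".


237.56 WATERTIGHT

Per-triangle v0·(v1×v2)/6:
  t1: +2.3755
  t2: -4.5151
  t3: +0.4831
  t4: +8.8880
  t5: -0.0257
  t6: +2.3349
  t7: +0.7403
  t8: +3.7247
  t9: +9.5825
  t10: +0.4667
  t11: +1.5420
  t12: +0.4180
  t13: +3.8210
  t14: +0.3807
  t15: +1.2006
  t16: +1.0273
  t17: +0.8060
  t18: -0.7081
  t19: +25.5916
  t20: +9.3844
  t21: +1.3415
  t22: +4.3340
  t23: +10.1090
  t24: +4.2582
  t25: +4.8946
  t26: +3.5706
  t27: +4.4703
  t28: +4.2607
  t29: +3.7634
  t30: +3.3084
  t31: +2.7832
  t32: +5.5030
  t33: +24.6058
  t34: +1.6184
  t35: +0.5013
  t36: +4.2666
  t37: +21.0851
  t38: +4.8843
  t39: +1.9154
  t40: +26.3578
  t41: -0.1567
  t42: +29.1065
  t43: +1.1348
  t44: +2.1293
Σ = +237.5637 → |volume| = 237.56

Directed edges: 132 total, each appears once with its reverse present → watertight.


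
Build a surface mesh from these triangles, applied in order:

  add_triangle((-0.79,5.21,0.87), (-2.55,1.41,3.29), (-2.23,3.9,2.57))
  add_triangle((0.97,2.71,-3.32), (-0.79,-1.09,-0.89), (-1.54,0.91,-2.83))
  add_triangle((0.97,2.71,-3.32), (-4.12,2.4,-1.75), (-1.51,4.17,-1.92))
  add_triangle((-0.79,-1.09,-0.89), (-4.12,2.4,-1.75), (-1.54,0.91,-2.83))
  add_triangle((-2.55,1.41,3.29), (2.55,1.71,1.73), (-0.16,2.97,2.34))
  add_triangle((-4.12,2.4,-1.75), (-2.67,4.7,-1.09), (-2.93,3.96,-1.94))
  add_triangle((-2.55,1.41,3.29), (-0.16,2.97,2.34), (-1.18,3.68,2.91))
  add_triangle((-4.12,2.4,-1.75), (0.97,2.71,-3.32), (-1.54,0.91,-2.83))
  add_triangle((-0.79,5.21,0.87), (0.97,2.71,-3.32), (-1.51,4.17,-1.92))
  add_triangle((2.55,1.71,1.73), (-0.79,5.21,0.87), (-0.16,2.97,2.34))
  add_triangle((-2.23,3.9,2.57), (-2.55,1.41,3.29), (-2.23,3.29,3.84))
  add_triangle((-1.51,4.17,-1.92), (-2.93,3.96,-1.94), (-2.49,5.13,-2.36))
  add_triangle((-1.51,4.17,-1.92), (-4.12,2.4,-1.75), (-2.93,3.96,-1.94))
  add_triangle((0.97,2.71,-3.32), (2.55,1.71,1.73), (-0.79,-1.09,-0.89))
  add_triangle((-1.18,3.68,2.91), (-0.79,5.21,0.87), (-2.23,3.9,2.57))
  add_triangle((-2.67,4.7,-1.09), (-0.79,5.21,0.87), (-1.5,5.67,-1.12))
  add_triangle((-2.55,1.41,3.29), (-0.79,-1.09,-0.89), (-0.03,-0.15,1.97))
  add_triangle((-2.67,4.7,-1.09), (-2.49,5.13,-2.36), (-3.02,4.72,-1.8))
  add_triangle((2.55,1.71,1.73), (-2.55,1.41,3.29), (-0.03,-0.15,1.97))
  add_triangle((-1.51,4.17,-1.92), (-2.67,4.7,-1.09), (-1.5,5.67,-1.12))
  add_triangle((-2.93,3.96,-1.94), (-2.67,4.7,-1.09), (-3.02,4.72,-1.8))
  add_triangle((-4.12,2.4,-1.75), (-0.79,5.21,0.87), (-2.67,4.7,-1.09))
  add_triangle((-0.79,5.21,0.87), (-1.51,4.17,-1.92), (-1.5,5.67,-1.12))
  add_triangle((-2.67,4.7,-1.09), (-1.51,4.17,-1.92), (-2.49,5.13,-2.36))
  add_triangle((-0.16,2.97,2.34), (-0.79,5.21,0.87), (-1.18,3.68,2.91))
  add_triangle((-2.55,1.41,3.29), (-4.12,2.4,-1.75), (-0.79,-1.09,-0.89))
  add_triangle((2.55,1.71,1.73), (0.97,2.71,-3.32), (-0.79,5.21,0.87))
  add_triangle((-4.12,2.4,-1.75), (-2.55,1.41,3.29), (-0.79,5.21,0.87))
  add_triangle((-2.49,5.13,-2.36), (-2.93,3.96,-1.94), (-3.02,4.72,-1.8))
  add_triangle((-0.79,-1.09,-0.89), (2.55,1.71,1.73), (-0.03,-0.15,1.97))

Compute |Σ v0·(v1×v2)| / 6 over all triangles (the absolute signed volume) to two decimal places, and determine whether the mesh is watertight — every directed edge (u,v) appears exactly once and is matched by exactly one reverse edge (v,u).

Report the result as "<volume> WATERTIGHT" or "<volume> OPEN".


Per-triangle v0·(v1×v2)/6:
  t1: -0.4539
  t2: +1.5655
  t3: +5.5567
  t4: +2.3211
  t5: +3.3186
  t6: +1.5700
  t7: +1.0460
  t8: +4.8602
  t9: +6.0124
  t10: +4.1342
  t11: +1.3599
  t12: +0.0534
  t13: +0.4070
  t14: +1.2571
  t15: +2.2299
  t16: +2.4705
  t17: +1.3884
  t18: +0.5449
  t19: +2.9163
  t20: +1.4158
  t21: +0.1049
  t22: +2.4594
  t23: -0.1206
  t24: +0.4707
  t25: +1.5747
  t26: +4.6838
  t27: +10.9348
  t28: +14.3256
  t29: +0.3937
  t30: +0.4934
Σ = +79.2941 → |volume| = 79.29

Directed edges: 90 total; 4 unmatched, e.g. (-1.18,3.68,2.91)→(-2.55,1.41,3.29) → open.

79.29 OPEN


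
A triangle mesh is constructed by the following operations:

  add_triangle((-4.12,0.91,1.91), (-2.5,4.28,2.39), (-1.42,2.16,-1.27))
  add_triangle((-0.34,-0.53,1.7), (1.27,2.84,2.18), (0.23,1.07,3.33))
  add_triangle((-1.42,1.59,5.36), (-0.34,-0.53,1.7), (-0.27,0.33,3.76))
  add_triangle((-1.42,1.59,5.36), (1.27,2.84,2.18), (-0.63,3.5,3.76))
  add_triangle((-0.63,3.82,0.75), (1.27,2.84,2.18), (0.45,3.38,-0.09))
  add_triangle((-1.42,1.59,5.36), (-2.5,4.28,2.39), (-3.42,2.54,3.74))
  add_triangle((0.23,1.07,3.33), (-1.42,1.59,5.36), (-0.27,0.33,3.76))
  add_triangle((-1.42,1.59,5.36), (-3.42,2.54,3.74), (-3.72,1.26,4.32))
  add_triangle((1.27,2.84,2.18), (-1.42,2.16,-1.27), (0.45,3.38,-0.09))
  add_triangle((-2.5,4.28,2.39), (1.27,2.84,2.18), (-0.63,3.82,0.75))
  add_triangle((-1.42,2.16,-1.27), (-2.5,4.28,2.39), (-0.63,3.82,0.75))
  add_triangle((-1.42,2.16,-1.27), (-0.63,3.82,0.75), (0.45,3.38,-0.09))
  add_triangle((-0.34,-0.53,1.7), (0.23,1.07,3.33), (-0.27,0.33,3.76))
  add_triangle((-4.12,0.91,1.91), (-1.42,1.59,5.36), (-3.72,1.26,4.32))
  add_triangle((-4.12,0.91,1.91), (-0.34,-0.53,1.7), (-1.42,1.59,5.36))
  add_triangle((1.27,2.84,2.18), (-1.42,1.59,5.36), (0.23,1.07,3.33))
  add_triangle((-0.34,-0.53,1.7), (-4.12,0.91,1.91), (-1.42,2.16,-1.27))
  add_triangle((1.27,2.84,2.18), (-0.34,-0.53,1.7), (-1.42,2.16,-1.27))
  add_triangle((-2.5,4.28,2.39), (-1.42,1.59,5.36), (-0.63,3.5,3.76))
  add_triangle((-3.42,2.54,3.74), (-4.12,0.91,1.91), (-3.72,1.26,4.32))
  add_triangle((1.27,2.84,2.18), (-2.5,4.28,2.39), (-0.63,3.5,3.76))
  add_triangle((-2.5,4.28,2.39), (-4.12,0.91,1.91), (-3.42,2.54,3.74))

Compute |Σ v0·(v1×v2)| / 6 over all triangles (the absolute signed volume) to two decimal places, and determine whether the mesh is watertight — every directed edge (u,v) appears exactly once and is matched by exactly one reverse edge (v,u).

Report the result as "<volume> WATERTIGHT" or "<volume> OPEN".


Per-triangle v0·(v1×v2)/6:
  t1: +6.4967
  t2: +0.1255
  t3: +0.5935
  t4: +3.2184
  t5: +1.8747
  t6: +5.3636
  t7: +0.8336
  t8: +3.3381
  t9: -1.5606
  t10: +3.5684
  t11: +2.9846
  t12: +1.5970
  t13: +0.0935
  t14: -0.8595
  t15: +3.3053
  t16: +2.0436
  t17: -1.1543
  t18: -2.5221
  t19: +5.1448
  t20: +2.5320
  t21: +3.1729
  t22: +4.0065
Σ = +44.1963 → |volume| = 44.20

Directed edges: 66 total, each appears once with its reverse present → watertight.

44.20 WATERTIGHT


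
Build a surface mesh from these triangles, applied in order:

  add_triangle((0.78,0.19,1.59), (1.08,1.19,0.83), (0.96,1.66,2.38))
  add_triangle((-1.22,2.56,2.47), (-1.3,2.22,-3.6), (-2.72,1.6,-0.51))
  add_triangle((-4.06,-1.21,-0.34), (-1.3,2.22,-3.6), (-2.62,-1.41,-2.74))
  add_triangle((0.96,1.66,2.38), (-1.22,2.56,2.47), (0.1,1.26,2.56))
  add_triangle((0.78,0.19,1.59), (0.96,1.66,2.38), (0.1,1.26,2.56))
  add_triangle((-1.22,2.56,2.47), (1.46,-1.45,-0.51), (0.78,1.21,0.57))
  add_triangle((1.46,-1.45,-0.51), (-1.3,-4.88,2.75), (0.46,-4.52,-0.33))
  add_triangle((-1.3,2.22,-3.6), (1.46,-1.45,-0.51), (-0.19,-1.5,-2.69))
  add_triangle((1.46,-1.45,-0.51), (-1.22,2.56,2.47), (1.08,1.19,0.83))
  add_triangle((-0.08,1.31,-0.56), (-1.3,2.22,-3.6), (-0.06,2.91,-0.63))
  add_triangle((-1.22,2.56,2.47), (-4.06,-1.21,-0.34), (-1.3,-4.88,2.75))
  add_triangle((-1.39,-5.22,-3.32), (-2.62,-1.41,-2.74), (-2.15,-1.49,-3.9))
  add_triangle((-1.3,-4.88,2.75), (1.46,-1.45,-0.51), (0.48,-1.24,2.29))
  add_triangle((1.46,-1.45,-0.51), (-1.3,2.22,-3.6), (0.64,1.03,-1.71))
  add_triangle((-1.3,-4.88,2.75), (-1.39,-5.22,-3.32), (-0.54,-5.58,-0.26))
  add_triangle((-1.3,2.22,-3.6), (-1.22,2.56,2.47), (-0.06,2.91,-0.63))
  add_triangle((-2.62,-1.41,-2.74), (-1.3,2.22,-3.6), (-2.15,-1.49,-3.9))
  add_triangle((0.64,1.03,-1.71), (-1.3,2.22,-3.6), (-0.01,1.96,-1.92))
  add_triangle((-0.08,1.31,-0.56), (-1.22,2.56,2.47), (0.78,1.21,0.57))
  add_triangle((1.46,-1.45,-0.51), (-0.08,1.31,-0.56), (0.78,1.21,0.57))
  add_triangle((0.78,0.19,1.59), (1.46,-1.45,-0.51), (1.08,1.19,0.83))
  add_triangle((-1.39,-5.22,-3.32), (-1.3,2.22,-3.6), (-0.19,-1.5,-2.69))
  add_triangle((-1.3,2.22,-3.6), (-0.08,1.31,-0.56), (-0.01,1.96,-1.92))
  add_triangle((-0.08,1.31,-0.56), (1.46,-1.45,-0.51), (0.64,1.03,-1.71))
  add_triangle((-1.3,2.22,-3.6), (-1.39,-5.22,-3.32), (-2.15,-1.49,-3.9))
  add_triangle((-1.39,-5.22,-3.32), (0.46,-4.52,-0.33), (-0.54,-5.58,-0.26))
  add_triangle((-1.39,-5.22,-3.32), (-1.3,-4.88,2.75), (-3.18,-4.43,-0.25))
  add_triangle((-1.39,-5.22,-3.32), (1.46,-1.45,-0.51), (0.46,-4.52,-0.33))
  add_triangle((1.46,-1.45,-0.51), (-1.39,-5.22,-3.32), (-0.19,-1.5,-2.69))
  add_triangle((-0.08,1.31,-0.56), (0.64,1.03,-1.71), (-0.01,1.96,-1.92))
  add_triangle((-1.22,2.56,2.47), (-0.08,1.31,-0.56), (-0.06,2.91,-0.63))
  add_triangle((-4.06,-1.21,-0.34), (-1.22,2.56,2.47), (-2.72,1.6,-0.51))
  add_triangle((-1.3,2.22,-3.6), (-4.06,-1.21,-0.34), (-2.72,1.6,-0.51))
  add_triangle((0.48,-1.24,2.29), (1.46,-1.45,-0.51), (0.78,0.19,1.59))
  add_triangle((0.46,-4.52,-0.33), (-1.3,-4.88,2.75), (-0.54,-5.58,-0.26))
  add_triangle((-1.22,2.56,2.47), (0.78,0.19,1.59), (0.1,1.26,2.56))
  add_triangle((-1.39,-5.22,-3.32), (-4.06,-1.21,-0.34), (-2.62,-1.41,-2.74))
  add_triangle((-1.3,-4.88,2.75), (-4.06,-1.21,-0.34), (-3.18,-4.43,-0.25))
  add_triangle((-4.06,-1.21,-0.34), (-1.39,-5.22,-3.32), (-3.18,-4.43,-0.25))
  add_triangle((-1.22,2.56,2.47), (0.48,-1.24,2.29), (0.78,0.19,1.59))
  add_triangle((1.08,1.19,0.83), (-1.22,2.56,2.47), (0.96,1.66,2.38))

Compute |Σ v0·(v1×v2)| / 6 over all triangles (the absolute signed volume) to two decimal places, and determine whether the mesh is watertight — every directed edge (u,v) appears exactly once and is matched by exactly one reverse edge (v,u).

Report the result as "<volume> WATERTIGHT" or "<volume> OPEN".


Per-triangle v0·(v1×v2)/6:
  t1: +0.3053
  t2: +4.5836
  t3: +5.9335
  t4: +0.7717
  t5: +0.3689
  t6: +0.7106
  t7: +2.5242
  t8: +2.2889
  t9: -0.7292
  t10: +0.0880
  t11: +13.4750
  t12: +2.9537
  t13: +3.2641
  t14: +1.3071
  t15: +4.8186
  t16: +3.6055
  t17: +2.4313
  t18: +0.5955
  t19: +0.9170
  t20: +0.5362
  t21: +0.7420
  t22: +3.7694
  t23: +0.3386
  t24: +0.2068
  t25: +2.7873
  t26: +2.6661
  t27: +10.1862
  t28: +3.4906
  t29: +2.8633
  t30: +0.1357
  t31: -0.2342
  t32: +4.7540
  t33: +5.1968
  t34: +0.9228
  t35: +2.3930
  t36: -0.0789
  t37: +6.8328
  t38: +6.6869
  t39: +7.6018
  t40: +1.3616
  t41: +0.7847
Σ = +114.1569 → |volume| = 114.16

Directed edges: 123 total; 3 unmatched, e.g. (-1.3,-4.88,2.75)→(-1.22,2.56,2.47) → open.

114.16 OPEN


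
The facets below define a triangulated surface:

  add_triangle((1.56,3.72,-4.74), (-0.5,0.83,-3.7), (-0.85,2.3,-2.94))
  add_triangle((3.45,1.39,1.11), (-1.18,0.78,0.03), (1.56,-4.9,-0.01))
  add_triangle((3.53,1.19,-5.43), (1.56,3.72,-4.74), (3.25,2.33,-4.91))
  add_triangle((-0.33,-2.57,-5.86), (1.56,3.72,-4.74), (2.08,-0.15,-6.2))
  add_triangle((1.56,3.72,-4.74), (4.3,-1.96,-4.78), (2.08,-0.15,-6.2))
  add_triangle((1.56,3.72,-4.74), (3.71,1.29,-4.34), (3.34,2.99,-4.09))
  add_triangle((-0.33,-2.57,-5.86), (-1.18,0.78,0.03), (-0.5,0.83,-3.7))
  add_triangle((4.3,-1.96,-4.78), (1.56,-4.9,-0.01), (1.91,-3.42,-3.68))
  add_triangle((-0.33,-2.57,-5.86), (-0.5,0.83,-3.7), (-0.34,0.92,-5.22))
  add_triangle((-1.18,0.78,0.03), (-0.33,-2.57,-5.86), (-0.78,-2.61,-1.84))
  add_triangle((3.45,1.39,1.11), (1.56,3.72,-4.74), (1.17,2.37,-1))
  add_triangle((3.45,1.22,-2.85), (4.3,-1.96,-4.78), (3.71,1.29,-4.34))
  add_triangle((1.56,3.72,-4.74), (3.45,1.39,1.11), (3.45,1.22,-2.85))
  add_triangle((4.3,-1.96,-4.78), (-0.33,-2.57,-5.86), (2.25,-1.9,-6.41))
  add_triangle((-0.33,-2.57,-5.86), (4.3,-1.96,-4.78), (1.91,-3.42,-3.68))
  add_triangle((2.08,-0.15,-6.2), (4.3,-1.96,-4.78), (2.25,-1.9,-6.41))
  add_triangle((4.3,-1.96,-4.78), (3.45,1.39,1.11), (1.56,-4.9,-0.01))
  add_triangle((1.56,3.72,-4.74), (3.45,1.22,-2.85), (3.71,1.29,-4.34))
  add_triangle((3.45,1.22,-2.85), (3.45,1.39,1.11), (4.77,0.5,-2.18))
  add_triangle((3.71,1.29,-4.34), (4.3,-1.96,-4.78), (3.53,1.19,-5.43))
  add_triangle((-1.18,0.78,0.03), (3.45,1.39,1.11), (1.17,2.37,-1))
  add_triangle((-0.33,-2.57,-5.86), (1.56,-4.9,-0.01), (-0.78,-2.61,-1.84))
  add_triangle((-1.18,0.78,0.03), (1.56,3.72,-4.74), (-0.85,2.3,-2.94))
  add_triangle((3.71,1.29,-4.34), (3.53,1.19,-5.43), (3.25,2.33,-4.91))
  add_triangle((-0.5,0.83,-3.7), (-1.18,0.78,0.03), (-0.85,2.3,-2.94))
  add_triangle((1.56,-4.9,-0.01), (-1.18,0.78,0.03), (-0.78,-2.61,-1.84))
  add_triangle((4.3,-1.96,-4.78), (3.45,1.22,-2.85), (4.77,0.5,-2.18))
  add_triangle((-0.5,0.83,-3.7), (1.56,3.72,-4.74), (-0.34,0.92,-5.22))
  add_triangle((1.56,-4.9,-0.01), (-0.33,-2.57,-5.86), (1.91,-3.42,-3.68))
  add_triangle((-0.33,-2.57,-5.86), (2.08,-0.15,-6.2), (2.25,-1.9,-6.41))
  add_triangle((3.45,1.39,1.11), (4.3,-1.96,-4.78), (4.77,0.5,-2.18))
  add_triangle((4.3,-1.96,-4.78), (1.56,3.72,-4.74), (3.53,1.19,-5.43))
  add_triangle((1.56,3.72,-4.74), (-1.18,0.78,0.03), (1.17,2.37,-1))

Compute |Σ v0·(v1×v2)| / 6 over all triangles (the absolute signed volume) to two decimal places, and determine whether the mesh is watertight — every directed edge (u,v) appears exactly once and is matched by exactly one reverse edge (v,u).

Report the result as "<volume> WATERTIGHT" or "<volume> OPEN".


128.23 OPEN

Per-triangle v0·(v1×v2)/6:
  t1: +2.9678
  t2: +0.9327
  t3: +1.8674
  t4: +9.1734
  t5: +10.6269
  t6: -2.9369
  t7: +2.6123
  t8: +7.8237
  t9: +0.8038
  t10: +2.5875
  t11: +3.2758
  t12: +2.5366
  t13: +7.5517
  t14: +3.7186
  t15: +8.3417
  t16: +4.6721
  t17: +18.5062
  t18: +2.3667
  t19: +2.8744
  t20: +2.7844
  t21: +1.4408
  t22: +5.9821
  t23: +1.1606
  t24: +0.9906
  t25: +0.9782
  t26: +1.4333
  t27: +4.3611
  t28: +0.9392
  t29: +7.3706
  t30: +4.3895
  t31: +2.8480
  t32: +1.2473
  t33: +1.9991
Σ = +128.2275 → |volume| = 128.23

Directed edges: 99 total; 7 unmatched, e.g. (1.56,3.72,-4.74)→(3.25,2.33,-4.91) → open.


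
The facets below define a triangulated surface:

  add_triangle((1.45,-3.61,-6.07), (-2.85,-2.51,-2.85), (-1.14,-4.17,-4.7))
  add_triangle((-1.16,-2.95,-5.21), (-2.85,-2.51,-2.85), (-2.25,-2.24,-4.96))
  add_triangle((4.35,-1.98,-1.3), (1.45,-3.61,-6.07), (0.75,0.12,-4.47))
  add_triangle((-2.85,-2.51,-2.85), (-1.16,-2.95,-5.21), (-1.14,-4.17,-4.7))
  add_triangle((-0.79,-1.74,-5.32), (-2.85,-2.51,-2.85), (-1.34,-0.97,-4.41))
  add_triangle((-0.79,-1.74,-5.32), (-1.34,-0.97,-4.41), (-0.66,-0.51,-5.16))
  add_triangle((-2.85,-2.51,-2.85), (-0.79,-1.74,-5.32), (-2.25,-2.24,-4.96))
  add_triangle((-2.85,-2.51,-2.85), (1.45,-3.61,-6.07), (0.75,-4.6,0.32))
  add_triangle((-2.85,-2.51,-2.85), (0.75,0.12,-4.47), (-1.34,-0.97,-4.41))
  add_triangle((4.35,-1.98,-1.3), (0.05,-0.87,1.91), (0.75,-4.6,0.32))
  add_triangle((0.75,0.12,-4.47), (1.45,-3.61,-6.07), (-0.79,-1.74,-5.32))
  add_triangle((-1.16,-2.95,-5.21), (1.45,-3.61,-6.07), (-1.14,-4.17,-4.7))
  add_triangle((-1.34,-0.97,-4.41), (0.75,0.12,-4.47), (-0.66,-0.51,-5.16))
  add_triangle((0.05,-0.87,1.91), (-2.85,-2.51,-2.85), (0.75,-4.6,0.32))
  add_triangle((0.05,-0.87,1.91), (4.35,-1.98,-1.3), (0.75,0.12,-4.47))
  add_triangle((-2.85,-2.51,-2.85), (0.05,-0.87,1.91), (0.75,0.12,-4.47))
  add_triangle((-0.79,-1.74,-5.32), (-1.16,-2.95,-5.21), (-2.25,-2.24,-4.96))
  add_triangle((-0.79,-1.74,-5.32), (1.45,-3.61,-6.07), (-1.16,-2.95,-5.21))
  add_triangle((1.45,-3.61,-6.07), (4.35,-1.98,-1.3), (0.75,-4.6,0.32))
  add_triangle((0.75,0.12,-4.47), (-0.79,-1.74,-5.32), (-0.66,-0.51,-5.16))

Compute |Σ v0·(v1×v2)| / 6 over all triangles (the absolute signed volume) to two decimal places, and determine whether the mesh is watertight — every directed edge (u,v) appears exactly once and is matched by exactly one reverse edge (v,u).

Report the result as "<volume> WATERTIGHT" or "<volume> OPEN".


Per-triangle v0·(v1×v2)/6:
  t1: -3.0450
  t2: +1.9852
  t3: +10.9663
  t4: +2.8297
  t5: +1.9749
  t6: +0.7599
  t7: -0.7881
  t8: +17.7924
  t9: -1.3093
  t10: +5.6090
  t11: +5.3349
  t12: +3.6843
  t13: -0.2323
  t14: +4.8344
  t15: -1.9641
  t16: -2.7439
  t17: +1.4604
  t18: +3.1543
  t19: +18.5670
  t20: +1.3272
Σ = +70.1973 → |volume| = 70.20

Directed edges: 60 total, each appears once with its reverse present → watertight.

70.20 WATERTIGHT


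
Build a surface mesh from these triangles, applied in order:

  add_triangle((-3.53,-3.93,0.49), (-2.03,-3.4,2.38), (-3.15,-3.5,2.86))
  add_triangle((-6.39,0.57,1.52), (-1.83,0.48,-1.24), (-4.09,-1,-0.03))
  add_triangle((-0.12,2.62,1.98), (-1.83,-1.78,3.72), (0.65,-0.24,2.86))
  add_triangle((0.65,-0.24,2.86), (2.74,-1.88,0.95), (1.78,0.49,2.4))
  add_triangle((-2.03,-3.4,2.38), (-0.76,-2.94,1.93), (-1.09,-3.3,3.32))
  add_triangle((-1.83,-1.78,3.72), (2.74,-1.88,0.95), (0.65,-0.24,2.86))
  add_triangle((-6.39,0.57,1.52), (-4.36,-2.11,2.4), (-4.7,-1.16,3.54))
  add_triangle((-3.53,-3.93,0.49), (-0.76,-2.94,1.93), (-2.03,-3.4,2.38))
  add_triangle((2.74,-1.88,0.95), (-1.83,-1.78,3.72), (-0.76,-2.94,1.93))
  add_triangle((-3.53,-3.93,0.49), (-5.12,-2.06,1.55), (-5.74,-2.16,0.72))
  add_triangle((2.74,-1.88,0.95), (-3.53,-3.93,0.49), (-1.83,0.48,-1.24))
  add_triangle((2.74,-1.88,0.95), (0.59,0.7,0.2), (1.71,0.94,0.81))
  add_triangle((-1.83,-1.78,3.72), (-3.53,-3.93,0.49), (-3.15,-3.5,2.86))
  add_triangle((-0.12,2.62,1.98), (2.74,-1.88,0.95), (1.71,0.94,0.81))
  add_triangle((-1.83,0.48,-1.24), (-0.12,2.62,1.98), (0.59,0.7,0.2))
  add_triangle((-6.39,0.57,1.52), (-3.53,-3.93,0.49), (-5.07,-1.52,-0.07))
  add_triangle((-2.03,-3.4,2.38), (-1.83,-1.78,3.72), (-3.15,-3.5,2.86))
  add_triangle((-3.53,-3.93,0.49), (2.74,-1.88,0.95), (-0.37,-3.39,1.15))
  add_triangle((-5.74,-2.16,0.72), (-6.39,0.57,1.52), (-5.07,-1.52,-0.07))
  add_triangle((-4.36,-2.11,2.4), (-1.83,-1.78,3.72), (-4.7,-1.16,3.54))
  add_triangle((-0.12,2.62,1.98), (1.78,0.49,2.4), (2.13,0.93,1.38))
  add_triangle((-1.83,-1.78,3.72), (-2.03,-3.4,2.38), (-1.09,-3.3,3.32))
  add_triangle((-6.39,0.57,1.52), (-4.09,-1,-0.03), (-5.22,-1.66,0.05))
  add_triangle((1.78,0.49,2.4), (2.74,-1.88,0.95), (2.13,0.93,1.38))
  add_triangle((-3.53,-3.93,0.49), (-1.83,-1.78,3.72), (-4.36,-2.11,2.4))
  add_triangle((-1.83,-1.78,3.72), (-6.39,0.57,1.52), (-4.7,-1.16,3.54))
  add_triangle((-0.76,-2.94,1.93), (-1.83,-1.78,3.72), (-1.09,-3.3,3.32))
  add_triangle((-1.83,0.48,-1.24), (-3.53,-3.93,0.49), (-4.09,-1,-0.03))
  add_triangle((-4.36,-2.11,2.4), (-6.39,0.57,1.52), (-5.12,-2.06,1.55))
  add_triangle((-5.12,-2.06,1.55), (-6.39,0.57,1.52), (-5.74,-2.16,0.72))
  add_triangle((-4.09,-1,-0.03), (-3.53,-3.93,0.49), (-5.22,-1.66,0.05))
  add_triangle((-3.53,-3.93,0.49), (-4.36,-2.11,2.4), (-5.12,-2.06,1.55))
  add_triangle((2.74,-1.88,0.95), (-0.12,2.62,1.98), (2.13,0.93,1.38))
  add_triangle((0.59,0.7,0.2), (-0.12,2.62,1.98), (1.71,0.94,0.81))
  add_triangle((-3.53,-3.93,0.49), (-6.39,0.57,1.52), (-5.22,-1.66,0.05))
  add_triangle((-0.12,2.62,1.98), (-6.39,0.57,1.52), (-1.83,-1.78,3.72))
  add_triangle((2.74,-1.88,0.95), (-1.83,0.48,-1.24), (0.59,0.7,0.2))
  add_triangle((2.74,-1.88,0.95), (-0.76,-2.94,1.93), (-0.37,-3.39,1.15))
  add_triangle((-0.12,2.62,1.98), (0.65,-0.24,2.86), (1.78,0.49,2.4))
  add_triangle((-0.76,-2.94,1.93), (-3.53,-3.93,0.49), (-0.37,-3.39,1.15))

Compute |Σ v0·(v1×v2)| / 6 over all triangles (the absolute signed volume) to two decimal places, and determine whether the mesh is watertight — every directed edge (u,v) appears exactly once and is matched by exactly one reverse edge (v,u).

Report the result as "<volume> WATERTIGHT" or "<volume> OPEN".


76.81 OPEN

Per-triangle v0·(v1×v2)/6:
  t1: +1.6335
  t2: +2.7735
  t3: +3.9520
  t4: +1.8913
  t5: +0.6335
  t6: +4.0619
  t7: +4.1536
  t8: +1.3611
  t9: +3.8425
  t10: +2.2533
  t11: +2.3635
  t12: +0.1139
  t13: +0.3527
  t14: +1.6994
  t15: +0.6951
  t16: -5.0341
  t17: +1.3082
  t18: +0.8560
  t19: +2.2755
  t20: +2.8163
  t21: +1.3926
  t22: +1.6732
  t23: +0.5382
  t24: +1.4457
  t25: +5.3238
  t26: +0.5121
  t27: -0.4782
  t28: +2.2382
  t29: +2.7691
  t30: +2.6749
  t31: +0.0496
  t32: +2.4888
  t33: -1.4644
  t34: +0.2789
  t35: +4.5958
  t36: +13.1665
  t37: +0.3071
  t38: +1.6294
  t39: +1.8274
  t40: +1.8433
Σ = +76.8147 → |volume| = 76.81

Directed edges: 120 total; 6 unmatched, e.g. (-6.39,0.57,1.52)→(-1.83,0.48,-1.24) → open.


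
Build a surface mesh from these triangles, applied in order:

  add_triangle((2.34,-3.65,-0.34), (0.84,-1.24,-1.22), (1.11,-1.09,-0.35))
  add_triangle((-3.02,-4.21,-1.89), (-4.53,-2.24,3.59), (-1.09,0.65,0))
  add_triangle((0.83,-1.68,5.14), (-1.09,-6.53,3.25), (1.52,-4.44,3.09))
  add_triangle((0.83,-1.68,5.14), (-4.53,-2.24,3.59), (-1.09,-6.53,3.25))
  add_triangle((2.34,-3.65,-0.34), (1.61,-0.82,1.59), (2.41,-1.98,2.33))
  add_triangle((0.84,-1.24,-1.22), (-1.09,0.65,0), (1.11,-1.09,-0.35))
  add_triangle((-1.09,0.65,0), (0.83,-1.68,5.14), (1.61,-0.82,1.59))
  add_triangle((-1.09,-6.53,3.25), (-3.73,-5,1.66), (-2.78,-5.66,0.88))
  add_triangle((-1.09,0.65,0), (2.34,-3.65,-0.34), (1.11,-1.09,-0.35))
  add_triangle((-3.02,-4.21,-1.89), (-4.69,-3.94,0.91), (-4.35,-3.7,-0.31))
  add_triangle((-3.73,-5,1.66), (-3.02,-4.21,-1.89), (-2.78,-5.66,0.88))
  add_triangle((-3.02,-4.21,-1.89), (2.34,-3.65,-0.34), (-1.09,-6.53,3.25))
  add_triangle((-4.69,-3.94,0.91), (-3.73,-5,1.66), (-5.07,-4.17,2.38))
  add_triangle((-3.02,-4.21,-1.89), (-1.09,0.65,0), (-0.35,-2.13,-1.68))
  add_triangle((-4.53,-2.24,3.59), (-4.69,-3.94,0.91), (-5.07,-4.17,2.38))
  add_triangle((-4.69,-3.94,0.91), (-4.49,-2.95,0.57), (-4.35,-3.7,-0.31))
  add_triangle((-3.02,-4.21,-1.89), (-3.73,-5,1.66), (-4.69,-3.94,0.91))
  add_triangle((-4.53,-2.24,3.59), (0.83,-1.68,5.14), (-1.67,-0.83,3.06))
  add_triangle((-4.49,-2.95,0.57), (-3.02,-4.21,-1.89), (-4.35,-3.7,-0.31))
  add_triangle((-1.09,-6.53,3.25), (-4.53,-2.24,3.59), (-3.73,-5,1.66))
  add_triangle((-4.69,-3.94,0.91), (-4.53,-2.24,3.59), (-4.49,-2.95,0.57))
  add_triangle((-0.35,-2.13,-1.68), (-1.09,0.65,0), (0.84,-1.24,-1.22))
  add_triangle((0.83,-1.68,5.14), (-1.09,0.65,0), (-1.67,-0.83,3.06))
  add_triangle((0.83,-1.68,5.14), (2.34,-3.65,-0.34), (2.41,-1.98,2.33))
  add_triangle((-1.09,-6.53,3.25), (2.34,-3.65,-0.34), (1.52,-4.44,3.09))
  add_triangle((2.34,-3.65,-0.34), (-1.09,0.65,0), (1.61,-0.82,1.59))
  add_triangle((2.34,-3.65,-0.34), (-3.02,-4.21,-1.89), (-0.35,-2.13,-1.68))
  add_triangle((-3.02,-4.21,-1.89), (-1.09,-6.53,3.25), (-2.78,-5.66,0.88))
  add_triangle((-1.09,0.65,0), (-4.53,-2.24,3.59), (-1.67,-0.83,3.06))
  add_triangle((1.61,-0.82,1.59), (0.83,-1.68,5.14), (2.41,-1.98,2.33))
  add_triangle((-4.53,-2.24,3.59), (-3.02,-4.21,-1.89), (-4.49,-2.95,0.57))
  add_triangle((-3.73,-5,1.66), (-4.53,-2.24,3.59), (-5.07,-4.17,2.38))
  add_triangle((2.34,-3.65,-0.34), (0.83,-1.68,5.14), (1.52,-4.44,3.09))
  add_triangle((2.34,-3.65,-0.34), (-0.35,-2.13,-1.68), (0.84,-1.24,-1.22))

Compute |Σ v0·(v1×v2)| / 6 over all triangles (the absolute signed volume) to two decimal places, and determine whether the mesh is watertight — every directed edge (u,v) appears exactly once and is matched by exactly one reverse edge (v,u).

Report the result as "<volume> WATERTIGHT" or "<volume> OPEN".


Per-triangle v0·(v1×v2)/6:
  t1: +0.2695
  t2: +5.6168
  t3: +9.5275
  t4: +22.4585
  t5: +0.5023
  t6: -0.0479
  t7: +0.4731
  t8: +4.4490
  t9: -0.1169
  t10: +1.4208
  t11: +3.8513
  t12: +18.2309
  t13: +2.1024
  t14: +1.0315
  t15: +1.5196
  t16: +0.7522
  t17: +4.8367
  t18: +2.7223
  t19: -0.0037
  t20: +11.5471
  t21: +2.1105
  t22: +0.2928
  t23: +1.0462
  t24: +4.0530
  t25: +8.1324
  t26: -0.6426
  t27: +3.5914
  t28: +3.0750
  t29: +1.5561
  t30: +0.8893
  t31: -3.7692
  t32: +2.2752
  t33: +3.7474
  t34: +1.1933
Σ = +118.6937 → |volume| = 118.69

Directed edges: 102 total, each appears once with its reverse present → watertight.

118.69 WATERTIGHT


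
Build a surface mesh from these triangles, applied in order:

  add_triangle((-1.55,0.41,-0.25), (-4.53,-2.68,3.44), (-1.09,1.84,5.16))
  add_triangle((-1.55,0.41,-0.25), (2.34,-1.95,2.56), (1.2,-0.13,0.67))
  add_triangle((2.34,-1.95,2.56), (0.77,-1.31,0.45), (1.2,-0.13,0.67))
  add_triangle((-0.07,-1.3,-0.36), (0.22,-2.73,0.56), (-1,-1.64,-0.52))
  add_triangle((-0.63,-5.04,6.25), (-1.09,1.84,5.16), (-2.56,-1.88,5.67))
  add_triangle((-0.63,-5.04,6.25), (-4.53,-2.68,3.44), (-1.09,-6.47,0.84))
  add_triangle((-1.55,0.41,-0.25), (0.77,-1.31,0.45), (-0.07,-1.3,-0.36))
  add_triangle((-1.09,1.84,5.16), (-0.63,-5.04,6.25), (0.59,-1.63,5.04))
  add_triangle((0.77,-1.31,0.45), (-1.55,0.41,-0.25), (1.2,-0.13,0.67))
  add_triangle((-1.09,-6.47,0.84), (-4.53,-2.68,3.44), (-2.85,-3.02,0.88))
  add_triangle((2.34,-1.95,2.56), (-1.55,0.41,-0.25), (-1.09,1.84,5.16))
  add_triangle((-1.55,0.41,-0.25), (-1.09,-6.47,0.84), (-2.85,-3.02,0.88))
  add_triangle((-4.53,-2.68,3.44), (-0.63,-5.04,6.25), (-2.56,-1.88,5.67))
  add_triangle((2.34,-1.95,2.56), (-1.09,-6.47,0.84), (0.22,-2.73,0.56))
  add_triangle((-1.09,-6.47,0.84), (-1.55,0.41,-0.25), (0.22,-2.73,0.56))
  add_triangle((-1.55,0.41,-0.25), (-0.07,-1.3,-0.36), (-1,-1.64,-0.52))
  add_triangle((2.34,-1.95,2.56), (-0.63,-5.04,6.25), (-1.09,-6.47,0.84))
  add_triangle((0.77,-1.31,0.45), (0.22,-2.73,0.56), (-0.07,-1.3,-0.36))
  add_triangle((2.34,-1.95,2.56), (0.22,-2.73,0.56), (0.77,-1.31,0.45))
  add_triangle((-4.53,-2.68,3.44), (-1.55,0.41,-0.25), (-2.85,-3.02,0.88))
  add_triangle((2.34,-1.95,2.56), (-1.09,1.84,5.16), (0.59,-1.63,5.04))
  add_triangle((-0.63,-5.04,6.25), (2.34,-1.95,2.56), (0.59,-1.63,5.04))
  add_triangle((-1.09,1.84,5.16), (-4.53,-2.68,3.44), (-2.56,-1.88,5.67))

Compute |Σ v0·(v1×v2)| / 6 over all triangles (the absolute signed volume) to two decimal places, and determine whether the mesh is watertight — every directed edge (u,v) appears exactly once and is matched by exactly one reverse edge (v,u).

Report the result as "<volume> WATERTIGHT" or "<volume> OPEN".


Per-triangle v0·(v1×v2)/6:
  t1: +7.0177
  t2: +0.2695
  t3: +0.3007
  t4: +0.2547
  t5: +10.8318
  t6: +25.3401
  t7: -0.2106
  t8: +8.3089
  t9: -0.1519
  t10: +5.6604
  t11: -2.7096
  t12: +1.3486
  t13: +11.5370
  t14: +1.0998
  t15: -0.2146
  t16: +0.0494
  t17: +15.5568
  t18: +0.1750
  t19: +0.4730
  t20: +2.7238
  t21: +4.4169
  t22: +6.4570
  t23: +8.1856
Σ = +106.7200 → |volume| = 106.72

Directed edges: 69 total; 3 unmatched, e.g. (0.22,-2.73,0.56)→(-1,-1.64,-0.52) → open.

106.72 OPEN


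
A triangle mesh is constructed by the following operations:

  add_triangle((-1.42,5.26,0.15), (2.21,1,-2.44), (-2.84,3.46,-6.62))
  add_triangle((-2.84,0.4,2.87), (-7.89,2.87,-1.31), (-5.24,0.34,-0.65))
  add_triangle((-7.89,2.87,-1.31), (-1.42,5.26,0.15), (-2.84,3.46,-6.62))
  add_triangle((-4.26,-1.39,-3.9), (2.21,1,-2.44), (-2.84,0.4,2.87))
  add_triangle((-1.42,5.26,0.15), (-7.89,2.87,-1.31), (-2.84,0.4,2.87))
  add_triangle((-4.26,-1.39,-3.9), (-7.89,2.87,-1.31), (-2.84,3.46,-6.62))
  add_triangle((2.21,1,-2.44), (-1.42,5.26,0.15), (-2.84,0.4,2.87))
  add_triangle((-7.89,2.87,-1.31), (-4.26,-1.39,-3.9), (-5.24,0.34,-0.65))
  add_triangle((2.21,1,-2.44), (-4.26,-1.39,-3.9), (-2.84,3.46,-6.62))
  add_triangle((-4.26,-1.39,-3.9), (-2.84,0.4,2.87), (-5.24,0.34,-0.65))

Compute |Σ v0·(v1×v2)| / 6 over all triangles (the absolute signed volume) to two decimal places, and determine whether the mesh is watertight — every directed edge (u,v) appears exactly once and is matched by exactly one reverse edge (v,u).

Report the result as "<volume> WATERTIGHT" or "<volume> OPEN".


139.73 WATERTIGHT

Per-triangle v0·(v1×v2)/6:
  t1: +18.7316
  t2: +6.6983
  t3: +39.5832
  t4: -5.2872
  t5: +21.1645
  t6: +33.9565
  t7: +0.3026
  t8: +7.4254
  t9: +13.1049
  t10: +4.0543
Σ = +139.7341 → |volume| = 139.73

Directed edges: 30 total, each appears once with its reverse present → watertight.


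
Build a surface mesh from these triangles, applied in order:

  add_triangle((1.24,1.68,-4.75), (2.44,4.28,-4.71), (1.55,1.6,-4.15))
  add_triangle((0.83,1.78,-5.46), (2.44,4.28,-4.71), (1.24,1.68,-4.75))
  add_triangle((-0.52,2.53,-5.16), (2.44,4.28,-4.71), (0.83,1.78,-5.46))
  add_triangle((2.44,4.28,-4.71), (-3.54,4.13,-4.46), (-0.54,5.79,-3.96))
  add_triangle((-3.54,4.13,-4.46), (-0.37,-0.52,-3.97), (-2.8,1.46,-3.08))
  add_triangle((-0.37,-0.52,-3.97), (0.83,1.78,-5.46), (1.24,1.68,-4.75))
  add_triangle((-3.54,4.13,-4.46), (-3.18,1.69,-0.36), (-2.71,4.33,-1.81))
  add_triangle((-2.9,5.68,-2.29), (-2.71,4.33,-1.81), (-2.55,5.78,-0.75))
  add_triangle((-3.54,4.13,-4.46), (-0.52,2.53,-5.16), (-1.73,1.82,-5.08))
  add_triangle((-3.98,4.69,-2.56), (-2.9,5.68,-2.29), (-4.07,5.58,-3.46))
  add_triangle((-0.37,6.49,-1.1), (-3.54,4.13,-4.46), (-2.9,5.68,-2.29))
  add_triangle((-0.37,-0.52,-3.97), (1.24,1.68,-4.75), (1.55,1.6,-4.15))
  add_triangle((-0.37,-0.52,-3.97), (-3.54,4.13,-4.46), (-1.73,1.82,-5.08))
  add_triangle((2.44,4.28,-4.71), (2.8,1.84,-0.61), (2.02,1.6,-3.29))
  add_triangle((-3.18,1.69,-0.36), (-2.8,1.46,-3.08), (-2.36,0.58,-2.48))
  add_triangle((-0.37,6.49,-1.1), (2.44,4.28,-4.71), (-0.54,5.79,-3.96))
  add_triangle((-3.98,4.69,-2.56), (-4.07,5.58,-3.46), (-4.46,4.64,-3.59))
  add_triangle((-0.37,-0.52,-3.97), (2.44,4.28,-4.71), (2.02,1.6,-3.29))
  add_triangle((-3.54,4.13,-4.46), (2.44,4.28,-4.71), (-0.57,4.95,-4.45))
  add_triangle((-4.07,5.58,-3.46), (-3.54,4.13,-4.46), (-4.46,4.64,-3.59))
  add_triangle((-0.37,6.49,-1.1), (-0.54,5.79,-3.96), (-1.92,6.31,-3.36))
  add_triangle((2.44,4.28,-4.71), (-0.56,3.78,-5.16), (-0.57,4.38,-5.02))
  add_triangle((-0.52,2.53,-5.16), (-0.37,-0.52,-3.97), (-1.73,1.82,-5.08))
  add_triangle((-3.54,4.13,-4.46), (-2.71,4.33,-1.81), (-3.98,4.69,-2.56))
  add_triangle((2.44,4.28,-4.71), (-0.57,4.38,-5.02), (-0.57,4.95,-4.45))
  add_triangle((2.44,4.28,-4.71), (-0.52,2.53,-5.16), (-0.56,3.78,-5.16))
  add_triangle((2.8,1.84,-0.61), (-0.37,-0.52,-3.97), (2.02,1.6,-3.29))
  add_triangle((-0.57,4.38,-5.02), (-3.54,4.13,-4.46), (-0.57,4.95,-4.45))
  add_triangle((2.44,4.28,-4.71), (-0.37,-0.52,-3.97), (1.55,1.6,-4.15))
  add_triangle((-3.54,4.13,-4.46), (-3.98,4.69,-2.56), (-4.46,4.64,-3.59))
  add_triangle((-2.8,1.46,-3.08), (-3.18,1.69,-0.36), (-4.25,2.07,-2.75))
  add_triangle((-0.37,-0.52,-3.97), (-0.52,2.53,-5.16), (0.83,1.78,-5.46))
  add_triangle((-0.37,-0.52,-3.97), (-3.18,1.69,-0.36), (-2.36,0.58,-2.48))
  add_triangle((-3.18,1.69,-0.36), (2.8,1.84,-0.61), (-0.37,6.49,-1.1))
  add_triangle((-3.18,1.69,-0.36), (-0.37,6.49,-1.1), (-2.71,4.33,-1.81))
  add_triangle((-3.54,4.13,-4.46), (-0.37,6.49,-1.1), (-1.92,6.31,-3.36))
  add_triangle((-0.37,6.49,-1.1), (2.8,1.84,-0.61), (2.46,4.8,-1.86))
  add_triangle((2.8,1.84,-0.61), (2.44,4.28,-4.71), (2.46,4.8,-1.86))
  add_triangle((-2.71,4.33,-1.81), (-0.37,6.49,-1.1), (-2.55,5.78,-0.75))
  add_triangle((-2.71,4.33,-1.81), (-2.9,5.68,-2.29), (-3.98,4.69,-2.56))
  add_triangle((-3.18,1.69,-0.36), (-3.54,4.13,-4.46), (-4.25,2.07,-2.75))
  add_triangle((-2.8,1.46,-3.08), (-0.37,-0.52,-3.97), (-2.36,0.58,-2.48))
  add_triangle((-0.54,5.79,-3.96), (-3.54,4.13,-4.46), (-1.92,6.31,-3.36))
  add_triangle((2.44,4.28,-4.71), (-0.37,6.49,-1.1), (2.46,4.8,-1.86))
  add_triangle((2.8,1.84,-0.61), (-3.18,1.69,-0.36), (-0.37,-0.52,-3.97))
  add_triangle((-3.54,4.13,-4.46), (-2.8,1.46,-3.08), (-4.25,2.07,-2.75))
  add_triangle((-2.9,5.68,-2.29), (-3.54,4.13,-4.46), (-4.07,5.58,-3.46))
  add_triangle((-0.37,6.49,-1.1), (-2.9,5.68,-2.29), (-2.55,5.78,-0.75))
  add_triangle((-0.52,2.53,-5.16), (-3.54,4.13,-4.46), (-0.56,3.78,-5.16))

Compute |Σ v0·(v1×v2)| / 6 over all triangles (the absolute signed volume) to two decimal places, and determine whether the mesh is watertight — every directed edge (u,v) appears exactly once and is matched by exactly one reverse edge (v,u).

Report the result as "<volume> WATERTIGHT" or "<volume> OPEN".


99.28 OPEN

Per-triangle v0·(v1×v2)/6:
  t1: +0.8390
  t2: +1.0873
  t3: +4.5878
  t4: +9.9079
  t5: +3.9862
  t6: +0.7386
  t7: +4.4255
  t8: +0.7225
  t9: +3.8184
  t10: +1.0431
  t11: +5.7332
  t12: +0.5636
  t13: +1.2185
  t14: +3.0283
  t15: +0.9544
  t16: +9.5523
  t17: +0.7190
  t18: +3.6698
  t19: -3.9879
  t20: +1.5499
  t21: +4.5069
  t22: +1.8011
  t23: +2.6011
  t24: -1.6477
  t25: +2.6657
  t26: +3.2010
  t27: +0.8834
  t28: +2.6961
  t29: -2.1921
  t30: -0.8716
  t31: -0.2425
  t32: +2.9046
  t33: -0.5632
  t34: -1.2256
  t35: +3.3933
  t36: +1.8415
  t37: +2.4065
  t38: +4.5536
  t39: -3.1965
  t40: +0.2198
  t41: +3.1099
  t42: +1.1203
  t43: +5.0106
  t44: +8.7440
  t45: -7.2808
  t46: +2.0133
  t47: +1.5907
  t48: +3.8279
  t49: +3.2555
Σ = +99.2846 → |volume| = 99.28

Directed edges: 147 total; 3 unmatched, e.g. (-0.56,3.78,-5.16)→(-0.57,4.38,-5.02) → open.


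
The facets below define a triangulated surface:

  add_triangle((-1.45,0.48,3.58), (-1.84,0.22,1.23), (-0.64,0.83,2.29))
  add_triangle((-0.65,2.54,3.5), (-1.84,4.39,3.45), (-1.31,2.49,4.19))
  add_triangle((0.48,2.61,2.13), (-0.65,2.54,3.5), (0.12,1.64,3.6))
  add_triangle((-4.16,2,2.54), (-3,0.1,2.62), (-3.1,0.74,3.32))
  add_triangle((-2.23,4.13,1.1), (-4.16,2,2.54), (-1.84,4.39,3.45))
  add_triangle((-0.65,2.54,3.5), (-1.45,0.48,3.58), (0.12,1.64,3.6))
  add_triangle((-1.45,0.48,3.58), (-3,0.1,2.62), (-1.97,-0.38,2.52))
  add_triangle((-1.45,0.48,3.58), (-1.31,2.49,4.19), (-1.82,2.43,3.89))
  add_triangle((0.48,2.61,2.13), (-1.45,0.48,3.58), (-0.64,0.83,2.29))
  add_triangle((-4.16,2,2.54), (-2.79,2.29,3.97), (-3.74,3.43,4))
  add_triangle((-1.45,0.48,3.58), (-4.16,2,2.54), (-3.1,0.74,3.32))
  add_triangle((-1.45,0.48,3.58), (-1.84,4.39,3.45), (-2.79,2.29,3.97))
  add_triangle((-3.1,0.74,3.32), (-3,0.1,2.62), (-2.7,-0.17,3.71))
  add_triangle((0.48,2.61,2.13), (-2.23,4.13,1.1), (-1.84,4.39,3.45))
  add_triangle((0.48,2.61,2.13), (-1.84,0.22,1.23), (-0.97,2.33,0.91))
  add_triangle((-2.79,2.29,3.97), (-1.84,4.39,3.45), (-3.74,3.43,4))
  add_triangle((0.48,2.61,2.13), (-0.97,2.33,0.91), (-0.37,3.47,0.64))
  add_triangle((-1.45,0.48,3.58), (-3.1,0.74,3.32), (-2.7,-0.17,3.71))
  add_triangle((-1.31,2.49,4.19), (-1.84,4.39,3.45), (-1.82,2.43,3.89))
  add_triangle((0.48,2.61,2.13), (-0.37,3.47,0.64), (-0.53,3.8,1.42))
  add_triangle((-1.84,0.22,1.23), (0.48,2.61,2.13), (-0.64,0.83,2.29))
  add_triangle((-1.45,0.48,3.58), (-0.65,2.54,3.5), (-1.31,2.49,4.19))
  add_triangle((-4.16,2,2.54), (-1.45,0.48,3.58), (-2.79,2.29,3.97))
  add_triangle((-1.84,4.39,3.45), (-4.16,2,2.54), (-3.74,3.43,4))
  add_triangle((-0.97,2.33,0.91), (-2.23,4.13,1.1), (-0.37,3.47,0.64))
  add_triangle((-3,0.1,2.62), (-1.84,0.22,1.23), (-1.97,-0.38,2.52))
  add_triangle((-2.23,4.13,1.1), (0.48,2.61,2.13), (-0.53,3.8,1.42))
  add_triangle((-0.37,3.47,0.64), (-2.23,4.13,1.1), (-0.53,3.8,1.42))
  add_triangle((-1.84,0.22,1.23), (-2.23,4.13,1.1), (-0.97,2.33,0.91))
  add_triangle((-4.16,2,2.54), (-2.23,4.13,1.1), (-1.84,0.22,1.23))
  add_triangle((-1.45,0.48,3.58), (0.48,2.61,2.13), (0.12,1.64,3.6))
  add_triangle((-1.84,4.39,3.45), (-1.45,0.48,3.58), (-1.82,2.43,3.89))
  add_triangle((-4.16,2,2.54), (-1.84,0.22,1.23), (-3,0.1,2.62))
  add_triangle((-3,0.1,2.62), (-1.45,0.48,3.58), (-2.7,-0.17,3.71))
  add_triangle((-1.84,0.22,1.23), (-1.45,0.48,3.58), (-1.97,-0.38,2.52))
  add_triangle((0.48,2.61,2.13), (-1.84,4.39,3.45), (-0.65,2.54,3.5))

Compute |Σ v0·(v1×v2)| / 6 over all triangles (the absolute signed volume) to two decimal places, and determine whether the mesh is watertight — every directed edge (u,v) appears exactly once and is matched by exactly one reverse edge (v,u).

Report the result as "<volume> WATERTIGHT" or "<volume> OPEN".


Per-triangle v0·(v1×v2)/6:
  t1: -0.4281
  t2: +0.9705
  t3: +0.9863
  t4: +0.9181
  t5: +5.5683
  t6: +1.4197
  t7: +0.6881
  t8: +0.7220
  t9: -0.0202
  t10: +1.4355
  t11: +1.1871
  t12: +2.3057
  t13: +0.5100
  t14: +2.4422
  t15: -1.4501
  t16: +1.9093
  t17: -0.8986
  t18: +0.9097
  t19: +0.9237
  t20: +0.4344
  t21: -0.9569
  t22: +0.4049
  t23: +2.1136
  t24: +1.5392
  t25: -0.3559
  t26: +0.0206
  t27: +0.9726
  t28: +0.7199
  t29: -0.5752
  t30: -0.1053
  t31: -1.2615
  t32: -0.0688
  t33: +0.2641
  t34: -0.5926
  t35: -0.6059
  t36: +1.7079
Σ = +23.7542 → |volume| = 23.75

Directed edges: 108 total, each appears once with its reverse present → watertight.

23.75 WATERTIGHT


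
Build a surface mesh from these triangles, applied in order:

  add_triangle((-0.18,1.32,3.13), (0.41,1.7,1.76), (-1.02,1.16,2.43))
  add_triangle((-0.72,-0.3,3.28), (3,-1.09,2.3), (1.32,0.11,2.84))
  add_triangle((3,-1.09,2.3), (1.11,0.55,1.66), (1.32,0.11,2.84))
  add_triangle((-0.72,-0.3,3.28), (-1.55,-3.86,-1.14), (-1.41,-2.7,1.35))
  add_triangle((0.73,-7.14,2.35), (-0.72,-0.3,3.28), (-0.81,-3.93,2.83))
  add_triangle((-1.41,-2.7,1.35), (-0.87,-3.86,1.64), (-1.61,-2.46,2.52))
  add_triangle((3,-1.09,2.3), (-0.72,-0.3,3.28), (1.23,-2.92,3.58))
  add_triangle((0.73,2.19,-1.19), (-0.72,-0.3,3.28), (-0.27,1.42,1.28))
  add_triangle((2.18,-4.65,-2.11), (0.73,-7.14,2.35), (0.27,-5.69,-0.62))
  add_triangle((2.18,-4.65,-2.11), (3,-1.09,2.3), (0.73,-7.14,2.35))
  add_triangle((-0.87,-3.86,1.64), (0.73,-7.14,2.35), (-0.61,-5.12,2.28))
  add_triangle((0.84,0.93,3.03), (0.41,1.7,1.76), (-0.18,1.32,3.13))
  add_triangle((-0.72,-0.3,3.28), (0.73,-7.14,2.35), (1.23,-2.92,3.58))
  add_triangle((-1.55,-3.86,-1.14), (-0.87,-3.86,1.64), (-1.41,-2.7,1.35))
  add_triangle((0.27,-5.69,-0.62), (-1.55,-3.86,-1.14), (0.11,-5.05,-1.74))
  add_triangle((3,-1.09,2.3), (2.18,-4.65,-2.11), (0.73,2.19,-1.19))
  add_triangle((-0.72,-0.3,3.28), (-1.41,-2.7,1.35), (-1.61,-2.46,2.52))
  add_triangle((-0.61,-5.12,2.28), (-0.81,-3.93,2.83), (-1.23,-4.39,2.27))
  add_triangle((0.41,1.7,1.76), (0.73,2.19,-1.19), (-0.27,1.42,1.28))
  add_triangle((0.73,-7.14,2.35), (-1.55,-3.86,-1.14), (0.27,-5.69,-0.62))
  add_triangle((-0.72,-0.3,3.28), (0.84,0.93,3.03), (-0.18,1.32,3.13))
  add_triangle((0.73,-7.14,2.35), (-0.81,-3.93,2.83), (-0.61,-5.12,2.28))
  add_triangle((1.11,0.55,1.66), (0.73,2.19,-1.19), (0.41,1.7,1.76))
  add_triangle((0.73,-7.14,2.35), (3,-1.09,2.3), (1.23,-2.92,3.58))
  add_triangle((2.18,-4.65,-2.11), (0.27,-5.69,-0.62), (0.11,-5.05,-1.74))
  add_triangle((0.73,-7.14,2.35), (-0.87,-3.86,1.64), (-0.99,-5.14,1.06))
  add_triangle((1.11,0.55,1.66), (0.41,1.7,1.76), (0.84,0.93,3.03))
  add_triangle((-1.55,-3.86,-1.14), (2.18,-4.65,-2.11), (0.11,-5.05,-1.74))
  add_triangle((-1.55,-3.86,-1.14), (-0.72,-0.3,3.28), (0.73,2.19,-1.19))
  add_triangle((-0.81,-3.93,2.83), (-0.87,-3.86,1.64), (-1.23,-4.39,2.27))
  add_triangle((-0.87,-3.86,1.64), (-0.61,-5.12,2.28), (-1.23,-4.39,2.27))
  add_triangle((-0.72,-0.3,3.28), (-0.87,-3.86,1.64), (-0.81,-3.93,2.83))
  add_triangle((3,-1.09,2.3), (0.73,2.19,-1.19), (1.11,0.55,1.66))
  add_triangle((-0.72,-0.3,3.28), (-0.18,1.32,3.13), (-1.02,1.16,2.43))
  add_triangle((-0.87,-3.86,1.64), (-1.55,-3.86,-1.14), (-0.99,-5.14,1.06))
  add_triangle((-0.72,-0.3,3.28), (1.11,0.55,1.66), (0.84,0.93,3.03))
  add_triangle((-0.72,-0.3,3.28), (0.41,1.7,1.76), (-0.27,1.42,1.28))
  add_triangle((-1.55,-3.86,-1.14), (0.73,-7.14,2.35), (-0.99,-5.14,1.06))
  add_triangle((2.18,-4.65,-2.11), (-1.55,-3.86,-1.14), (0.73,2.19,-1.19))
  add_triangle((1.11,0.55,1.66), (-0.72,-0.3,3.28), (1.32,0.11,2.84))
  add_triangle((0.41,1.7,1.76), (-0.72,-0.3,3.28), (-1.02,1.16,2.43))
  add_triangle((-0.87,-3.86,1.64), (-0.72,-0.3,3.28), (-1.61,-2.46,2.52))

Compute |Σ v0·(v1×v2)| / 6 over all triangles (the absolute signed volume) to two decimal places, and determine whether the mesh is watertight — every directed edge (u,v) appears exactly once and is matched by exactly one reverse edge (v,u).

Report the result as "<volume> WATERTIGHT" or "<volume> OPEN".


86.94 WATERTIGHT

Per-triangle v0·(v1×v2)/6:
  t1: +0.4759
  t2: +1.6430
  t3: +0.6328
  t4: +0.1222
  t5: +3.2150
  t6: +0.6227
  t7: +3.9980
  t8: -0.3814
  t9: +6.4070
  t10: +16.4514
  t11: +0.3967
  t12: +0.5995
  t13: +5.8657
  t14: +1.5221
  t15: +1.8670
  t16: +8.0171
  t17: -0.1312
  t18: +0.5596
  t19: +0.6108
  t20: +4.8743
  t21: +0.9870
  t22: +1.2147
  t23: +1.0197
  t24: +6.8505
  t25: +2.4078
  t26: +1.6172
  t27: +0.3822
  t28: +0.3660
  t29: +1.0322
  t30: -0.1993
  t31: +0.1579
  t32: +0.6406
  t33: +1.8271
  t34: +0.8104
  t35: +0.7930
  t36: +0.3955
  t37: +0.6580
  t38: +2.8852
  t39: +4.8533
  t40: +0.4476
  t41: -1.0968
  t42: +1.5218
Σ = +86.9400 → |volume| = 86.94

Directed edges: 126 total, each appears once with its reverse present → watertight.
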